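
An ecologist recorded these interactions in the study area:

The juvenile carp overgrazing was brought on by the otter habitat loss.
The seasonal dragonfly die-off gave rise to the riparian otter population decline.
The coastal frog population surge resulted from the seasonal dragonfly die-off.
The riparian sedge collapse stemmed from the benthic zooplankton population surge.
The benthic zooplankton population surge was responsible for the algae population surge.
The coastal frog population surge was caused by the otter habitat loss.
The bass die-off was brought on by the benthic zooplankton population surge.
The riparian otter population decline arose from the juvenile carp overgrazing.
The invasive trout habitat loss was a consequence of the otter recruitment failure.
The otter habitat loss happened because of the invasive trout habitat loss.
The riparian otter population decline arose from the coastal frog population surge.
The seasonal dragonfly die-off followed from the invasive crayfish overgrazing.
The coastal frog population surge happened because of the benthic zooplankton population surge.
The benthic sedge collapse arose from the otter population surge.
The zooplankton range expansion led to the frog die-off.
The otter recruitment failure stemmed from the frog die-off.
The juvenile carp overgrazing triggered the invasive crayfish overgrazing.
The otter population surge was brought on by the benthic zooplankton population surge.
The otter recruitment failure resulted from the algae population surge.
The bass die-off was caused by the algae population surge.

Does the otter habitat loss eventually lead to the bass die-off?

No

The otter habitat loss leads to the juvenile carp overgrazing, the invasive crayfish overgrazing, the seasonal dragonfly die-off, the coastal frog population surge, the riparian otter population decline; the bass die-off is not among them.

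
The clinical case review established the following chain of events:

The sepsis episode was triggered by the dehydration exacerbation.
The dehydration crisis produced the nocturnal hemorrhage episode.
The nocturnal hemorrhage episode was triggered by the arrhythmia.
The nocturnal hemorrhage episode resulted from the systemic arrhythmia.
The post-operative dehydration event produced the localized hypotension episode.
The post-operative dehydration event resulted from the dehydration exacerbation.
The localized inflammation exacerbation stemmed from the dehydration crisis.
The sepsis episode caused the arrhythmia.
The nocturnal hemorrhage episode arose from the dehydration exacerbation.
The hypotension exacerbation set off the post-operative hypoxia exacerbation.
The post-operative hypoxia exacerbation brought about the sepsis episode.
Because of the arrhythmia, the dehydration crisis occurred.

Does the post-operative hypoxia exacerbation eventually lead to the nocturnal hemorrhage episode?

Yes

There is a causal chain: the post-operative hypoxia exacerbation → the sepsis episode → the arrhythmia → the nocturnal hemorrhage episode.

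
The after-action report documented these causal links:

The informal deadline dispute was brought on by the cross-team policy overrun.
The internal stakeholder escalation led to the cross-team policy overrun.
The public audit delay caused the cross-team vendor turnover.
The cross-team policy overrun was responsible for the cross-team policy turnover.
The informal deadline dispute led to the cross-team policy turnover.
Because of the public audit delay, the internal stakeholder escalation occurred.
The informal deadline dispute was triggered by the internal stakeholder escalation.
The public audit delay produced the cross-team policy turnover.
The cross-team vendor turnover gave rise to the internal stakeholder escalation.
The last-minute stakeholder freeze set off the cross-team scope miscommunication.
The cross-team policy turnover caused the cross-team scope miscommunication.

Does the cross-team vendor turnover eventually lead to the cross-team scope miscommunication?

There is a causal chain: the cross-team vendor turnover → the internal stakeholder escalation → the cross-team policy overrun → the cross-team policy turnover → the cross-team scope miscommunication.

Yes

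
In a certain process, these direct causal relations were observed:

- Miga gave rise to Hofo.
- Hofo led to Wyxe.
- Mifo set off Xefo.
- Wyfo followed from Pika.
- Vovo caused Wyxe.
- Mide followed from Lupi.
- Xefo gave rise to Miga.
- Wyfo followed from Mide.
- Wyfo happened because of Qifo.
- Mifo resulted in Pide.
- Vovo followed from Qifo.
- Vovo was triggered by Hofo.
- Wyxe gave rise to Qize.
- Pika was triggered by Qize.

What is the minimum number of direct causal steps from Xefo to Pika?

5

Shortest chain: Xefo → Miga → Hofo → Wyxe → Qize → Pika.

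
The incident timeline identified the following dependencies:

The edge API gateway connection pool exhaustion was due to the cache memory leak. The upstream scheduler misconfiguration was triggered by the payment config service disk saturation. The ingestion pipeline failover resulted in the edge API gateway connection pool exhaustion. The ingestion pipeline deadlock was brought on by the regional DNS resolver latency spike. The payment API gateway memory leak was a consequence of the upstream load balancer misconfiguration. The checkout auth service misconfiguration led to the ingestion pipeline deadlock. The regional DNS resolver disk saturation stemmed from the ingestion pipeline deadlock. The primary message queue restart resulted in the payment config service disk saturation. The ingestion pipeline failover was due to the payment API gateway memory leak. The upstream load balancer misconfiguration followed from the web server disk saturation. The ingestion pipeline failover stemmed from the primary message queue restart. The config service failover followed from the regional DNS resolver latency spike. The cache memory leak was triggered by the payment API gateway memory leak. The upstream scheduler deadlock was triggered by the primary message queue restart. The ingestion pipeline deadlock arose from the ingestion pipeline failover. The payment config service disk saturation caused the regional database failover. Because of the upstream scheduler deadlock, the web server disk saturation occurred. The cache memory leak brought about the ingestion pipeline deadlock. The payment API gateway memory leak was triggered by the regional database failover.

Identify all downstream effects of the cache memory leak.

Direct effects: the ingestion pipeline deadlock, the edge API gateway connection pool exhaustion.
2 steps out: the regional DNS resolver disk saturation.
Not reachable from it: the primary message queue restart, the upstream scheduler deadlock, the payment config service disk saturation, the web server disk saturation, the regional database failover, the regional DNS resolver latency spike, the config service failover, the checkout auth service misconfiguration, the upstream scheduler misconfiguration, the upstream load balancer misconfiguration, the payment API gateway memory leak, the ingestion pipeline failover.

the edge API gateway connection pool exhaustion, the ingestion pipeline deadlock, the regional DNS resolver disk saturation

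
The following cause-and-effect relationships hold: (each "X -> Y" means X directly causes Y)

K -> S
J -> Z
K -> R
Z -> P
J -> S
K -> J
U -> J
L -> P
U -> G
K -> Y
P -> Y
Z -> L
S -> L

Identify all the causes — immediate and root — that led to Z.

Immediate cause of Z: J.
Further upstream: U, K.

J, K, U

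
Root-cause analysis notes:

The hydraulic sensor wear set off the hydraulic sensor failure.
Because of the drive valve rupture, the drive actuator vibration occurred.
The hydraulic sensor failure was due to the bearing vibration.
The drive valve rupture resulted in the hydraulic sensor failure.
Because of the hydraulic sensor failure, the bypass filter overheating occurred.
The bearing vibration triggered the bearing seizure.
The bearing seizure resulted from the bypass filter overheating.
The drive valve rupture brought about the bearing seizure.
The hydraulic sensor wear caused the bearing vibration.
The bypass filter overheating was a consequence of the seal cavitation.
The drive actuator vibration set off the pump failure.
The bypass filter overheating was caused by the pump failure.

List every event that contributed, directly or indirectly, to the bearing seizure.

Immediate causes of the bearing seizure: the drive valve rupture, the bearing vibration, the bypass filter overheating.
Further upstream: the hydraulic sensor wear, the hydraulic sensor failure, the seal cavitation, the drive actuator vibration, the pump failure.

the bearing vibration, the bypass filter overheating, the drive actuator vibration, the drive valve rupture, the hydraulic sensor failure, the hydraulic sensor wear, the pump failure, the seal cavitation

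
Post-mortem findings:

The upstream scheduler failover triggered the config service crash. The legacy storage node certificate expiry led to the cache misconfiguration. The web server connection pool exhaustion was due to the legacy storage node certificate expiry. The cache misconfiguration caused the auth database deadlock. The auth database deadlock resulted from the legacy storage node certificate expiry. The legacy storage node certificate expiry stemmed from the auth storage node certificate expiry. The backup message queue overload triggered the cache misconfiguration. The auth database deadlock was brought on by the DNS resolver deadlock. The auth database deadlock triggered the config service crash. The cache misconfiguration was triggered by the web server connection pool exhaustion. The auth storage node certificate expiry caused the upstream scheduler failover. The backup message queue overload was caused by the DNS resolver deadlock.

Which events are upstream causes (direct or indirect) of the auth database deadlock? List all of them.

the DNS resolver deadlock, the auth storage node certificate expiry, the backup message queue overload, the cache misconfiguration, the legacy storage node certificate expiry, the web server connection pool exhaustion

Immediate causes of the auth database deadlock: the DNS resolver deadlock, the legacy storage node certificate expiry, the cache misconfiguration.
Further upstream: the auth storage node certificate expiry, the backup message queue overload, the web server connection pool exhaustion.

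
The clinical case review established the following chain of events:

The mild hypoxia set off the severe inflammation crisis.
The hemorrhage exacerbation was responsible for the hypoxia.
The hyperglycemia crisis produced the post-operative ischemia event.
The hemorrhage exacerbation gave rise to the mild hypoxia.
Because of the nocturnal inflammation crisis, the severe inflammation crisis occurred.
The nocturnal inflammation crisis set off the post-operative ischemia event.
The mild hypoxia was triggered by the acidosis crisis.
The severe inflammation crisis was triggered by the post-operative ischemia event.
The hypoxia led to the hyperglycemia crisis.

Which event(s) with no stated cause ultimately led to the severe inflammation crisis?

Tracing upstream from the severe inflammation crisis: the severe inflammation crisis ← the mild hypoxia ← the hemorrhage exacerbation.
A separate upstream branch: the severe inflammation crisis ← the mild hypoxia ← the acidosis crisis.
A separate upstream branch: the severe inflammation crisis ← the nocturnal inflammation crisis.
Each of those chain origins has no stated cause.

the acidosis crisis, the hemorrhage exacerbation, the nocturnal inflammation crisis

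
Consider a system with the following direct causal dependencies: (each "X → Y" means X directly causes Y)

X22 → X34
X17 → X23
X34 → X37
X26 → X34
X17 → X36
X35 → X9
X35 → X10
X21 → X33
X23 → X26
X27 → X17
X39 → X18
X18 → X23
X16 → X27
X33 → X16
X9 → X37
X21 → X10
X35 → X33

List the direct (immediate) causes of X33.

X21, X35

X21, X35 → X33 with nothing further upstream stated.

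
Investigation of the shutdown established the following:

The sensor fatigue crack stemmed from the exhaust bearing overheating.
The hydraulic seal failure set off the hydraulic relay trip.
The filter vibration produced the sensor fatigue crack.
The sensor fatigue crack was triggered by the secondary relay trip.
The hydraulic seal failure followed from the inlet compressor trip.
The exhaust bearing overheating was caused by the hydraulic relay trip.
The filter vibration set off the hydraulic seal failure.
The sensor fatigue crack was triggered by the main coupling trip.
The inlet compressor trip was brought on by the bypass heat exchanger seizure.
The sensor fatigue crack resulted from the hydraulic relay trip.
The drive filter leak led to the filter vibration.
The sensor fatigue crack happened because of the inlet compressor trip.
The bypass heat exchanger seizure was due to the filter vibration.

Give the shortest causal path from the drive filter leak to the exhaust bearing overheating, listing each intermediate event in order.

the drive filter leak → the filter vibration → the hydraulic seal failure → the hydraulic relay trip → the exhaust bearing overheating

the drive filter leak → the filter vibration
the filter vibration → the hydraulic seal failure
the hydraulic seal failure → the hydraulic relay trip
the hydraulic relay trip → the exhaust bearing overheating
Length: 4 steps.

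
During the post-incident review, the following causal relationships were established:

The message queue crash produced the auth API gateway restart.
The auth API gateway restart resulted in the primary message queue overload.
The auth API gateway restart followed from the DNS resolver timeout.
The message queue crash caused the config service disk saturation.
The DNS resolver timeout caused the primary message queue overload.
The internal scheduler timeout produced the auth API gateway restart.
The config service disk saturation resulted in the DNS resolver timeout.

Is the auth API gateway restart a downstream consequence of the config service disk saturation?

There is a causal chain: the config service disk saturation → the DNS resolver timeout → the auth API gateway restart.

Yes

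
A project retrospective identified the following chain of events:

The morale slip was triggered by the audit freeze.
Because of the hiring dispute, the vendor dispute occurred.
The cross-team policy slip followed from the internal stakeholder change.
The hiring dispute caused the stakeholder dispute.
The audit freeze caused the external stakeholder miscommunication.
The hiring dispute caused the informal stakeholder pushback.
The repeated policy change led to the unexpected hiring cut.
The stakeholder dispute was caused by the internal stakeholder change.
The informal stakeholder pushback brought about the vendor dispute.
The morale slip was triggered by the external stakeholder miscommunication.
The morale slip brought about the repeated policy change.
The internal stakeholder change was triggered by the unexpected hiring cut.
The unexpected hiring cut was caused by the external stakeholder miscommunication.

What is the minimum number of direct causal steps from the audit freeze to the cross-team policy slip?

Shortest chain: the audit freeze → the external stakeholder miscommunication → the unexpected hiring cut → the internal stakeholder change → the cross-team policy slip.

4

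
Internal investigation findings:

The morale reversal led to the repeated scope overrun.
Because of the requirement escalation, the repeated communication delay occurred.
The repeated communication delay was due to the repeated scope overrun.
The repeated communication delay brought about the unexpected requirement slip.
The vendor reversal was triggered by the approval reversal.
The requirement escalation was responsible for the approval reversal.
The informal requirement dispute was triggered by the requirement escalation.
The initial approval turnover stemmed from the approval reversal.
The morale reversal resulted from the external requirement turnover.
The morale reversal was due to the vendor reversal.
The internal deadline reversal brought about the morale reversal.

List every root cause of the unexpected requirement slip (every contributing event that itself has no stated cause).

the external requirement turnover, the internal deadline reversal, the requirement escalation

Tracing upstream from the unexpected requirement slip: the unexpected requirement slip ← the repeated communication delay ← the requirement escalation.
A separate upstream branch: the unexpected requirement slip ← the repeated communication delay ← the repeated scope overrun ← the morale reversal ← the external requirement turnover.
A separate upstream branch: the unexpected requirement slip ← the repeated communication delay ← the repeated scope overrun ← the morale reversal ← the internal deadline reversal.
Each of those chain origins has no stated cause.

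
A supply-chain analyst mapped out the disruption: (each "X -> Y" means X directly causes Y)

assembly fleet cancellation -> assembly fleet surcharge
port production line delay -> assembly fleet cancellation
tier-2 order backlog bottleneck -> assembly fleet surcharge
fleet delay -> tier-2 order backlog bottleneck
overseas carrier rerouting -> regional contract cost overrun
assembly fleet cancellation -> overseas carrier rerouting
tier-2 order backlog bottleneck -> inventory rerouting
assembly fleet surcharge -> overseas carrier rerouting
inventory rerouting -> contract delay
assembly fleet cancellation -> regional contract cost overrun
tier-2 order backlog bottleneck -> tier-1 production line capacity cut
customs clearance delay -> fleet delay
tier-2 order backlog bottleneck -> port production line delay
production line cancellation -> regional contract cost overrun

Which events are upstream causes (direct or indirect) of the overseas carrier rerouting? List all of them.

the assembly fleet cancellation, the assembly fleet surcharge, the customs clearance delay, the fleet delay, the port production line delay, the tier-2 order backlog bottleneck

Immediate causes of the overseas carrier rerouting: the assembly fleet cancellation, the assembly fleet surcharge.
Further upstream: the customs clearance delay, the fleet delay, the tier-2 order backlog bottleneck, the port production line delay.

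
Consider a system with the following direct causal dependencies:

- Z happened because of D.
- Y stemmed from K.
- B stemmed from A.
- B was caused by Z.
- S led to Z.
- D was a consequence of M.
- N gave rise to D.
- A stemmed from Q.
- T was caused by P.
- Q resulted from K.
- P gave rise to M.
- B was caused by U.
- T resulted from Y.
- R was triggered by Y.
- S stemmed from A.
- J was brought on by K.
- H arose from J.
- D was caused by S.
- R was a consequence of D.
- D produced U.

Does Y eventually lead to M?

Y leads to T, R; M is not among them.

No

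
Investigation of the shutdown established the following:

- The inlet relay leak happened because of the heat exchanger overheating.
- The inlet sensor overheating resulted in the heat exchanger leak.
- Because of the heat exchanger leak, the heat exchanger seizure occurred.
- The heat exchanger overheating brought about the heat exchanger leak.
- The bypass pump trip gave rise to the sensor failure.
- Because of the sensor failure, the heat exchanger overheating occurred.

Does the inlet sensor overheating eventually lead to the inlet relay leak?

No

The inlet sensor overheating leads to the heat exchanger leak, the heat exchanger seizure; the inlet relay leak is not among them.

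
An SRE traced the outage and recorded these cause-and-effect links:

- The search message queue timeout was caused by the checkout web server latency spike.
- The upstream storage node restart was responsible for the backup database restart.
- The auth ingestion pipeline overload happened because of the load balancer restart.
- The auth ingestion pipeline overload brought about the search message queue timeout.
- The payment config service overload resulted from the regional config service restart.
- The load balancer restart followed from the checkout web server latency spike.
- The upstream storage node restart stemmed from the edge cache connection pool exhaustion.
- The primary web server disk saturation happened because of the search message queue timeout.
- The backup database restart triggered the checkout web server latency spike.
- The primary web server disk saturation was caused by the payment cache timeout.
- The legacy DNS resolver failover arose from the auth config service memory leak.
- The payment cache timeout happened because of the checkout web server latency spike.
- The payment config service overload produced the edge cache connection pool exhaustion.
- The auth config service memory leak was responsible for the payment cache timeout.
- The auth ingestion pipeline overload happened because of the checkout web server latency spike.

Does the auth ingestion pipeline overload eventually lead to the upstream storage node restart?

The auth ingestion pipeline overload leads to the search message queue timeout, the primary web server disk saturation; the upstream storage node restart is not among them.

No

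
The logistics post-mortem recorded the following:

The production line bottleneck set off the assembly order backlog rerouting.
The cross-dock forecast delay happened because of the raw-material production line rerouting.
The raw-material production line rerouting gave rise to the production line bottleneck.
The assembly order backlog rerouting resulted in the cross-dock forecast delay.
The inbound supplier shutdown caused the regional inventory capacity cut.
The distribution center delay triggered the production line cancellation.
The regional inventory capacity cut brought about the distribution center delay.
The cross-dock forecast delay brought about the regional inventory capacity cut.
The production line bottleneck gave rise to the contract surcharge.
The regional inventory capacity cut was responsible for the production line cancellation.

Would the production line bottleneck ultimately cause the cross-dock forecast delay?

There is a causal chain: the production line bottleneck → the assembly order backlog rerouting → the cross-dock forecast delay.

Yes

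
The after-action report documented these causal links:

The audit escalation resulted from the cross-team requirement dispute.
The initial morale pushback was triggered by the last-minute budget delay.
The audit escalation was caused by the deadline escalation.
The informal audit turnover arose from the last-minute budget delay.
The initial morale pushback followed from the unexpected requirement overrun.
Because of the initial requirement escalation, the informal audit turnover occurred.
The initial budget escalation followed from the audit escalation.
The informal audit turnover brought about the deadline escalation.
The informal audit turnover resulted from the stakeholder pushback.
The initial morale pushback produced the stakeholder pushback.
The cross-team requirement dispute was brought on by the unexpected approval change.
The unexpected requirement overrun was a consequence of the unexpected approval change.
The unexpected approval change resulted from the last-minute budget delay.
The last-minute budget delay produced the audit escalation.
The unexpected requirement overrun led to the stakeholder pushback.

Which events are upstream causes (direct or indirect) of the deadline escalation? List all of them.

the informal audit turnover, the initial morale pushback, the initial requirement escalation, the last-minute budget delay, the stakeholder pushback, the unexpected approval change, the unexpected requirement overrun

Immediate cause of the deadline escalation: the informal audit turnover.
Further upstream: the last-minute budget delay, the unexpected approval change, the unexpected requirement overrun, the initial morale pushback, the initial requirement escalation, the stakeholder pushback.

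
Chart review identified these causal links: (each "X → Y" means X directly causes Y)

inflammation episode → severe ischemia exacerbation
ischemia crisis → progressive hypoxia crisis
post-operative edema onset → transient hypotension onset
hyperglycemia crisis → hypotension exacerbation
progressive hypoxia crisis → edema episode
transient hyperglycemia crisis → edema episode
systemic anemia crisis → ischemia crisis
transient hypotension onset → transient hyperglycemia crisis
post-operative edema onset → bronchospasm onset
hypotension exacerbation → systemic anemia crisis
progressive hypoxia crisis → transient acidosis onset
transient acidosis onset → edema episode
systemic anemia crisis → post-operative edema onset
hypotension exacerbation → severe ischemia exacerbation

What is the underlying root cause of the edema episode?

the hyperglycemia crisis

Tracing upstream from the edema episode: the edema episode ← the progressive hypoxia crisis ← the ischemia crisis ← the systemic anemia crisis ← the hypotension exacerbation ← the hyperglycemia crisis.
The hyperglycemia crisis has no stated cause, so it is the root.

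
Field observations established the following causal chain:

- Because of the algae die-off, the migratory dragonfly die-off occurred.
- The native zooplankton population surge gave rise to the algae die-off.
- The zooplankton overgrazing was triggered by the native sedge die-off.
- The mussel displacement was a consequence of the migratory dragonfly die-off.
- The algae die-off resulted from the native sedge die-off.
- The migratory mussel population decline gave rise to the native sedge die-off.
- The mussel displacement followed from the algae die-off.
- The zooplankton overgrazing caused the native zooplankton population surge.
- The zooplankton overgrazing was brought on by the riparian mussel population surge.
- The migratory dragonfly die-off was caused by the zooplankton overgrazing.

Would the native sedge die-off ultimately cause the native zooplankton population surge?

Yes

There is a causal chain: the native sedge die-off → the zooplankton overgrazing → the native zooplankton population surge.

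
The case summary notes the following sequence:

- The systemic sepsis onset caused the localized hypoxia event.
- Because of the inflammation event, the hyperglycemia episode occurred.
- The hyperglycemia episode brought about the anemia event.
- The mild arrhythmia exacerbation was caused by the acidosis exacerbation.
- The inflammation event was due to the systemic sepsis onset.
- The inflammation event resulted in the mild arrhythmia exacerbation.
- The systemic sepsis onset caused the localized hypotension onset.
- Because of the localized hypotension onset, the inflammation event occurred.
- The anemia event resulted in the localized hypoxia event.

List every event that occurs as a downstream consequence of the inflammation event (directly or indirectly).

Direct effects: the hyperglycemia episode, the mild arrhythmia exacerbation.
2 steps out: the anemia event.
3 steps out: the localized hypoxia event.
Not reachable from it: the systemic sepsis onset, the localized hypotension onset, the acidosis exacerbation.

the anemia event, the hyperglycemia episode, the localized hypoxia event, the mild arrhythmia exacerbation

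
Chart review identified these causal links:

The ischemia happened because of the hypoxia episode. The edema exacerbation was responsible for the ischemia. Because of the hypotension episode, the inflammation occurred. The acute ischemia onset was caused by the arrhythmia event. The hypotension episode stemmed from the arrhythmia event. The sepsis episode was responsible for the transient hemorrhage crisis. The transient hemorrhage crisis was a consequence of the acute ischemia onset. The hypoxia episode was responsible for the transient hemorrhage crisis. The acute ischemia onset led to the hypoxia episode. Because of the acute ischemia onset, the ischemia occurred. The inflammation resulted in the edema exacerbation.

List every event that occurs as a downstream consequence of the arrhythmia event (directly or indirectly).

Direct effects: the hypotension episode, the acute ischemia onset.
2 steps out: the hypoxia episode, the inflammation, the transient hemorrhage crisis, the ischemia.
3 steps out: the edema exacerbation.
Not reachable from it: the sepsis episode.

the acute ischemia onset, the edema exacerbation, the hypotension episode, the hypoxia episode, the inflammation, the ischemia, the transient hemorrhage crisis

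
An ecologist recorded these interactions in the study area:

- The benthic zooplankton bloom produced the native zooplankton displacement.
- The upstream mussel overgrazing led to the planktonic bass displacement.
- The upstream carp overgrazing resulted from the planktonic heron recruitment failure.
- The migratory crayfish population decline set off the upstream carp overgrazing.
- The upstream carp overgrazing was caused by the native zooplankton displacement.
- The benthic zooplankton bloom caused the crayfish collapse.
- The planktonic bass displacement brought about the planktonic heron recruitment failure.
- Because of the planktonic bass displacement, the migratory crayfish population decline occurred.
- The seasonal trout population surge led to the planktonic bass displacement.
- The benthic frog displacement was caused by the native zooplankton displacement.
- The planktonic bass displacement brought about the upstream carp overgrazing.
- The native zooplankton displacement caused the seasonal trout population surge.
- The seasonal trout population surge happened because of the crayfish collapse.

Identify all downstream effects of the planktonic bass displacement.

the migratory crayfish population decline, the planktonic heron recruitment failure, the upstream carp overgrazing

Direct effects: the planktonic heron recruitment failure, the migratory crayfish population decline, the upstream carp overgrazing.
Not reachable from it: the benthic zooplankton bloom, the native zooplankton displacement, the crayfish collapse, the seasonal trout population surge, the benthic frog displacement, the upstream mussel overgrazing.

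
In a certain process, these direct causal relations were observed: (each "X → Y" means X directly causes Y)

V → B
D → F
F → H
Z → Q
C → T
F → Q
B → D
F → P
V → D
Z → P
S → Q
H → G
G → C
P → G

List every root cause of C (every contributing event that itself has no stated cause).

Tracing upstream from C: C ← G ← P ← Z.
A separate upstream branch: C ← G ← P ← F ← D ← V.
Each of those chain origins has no stated cause.

V, Z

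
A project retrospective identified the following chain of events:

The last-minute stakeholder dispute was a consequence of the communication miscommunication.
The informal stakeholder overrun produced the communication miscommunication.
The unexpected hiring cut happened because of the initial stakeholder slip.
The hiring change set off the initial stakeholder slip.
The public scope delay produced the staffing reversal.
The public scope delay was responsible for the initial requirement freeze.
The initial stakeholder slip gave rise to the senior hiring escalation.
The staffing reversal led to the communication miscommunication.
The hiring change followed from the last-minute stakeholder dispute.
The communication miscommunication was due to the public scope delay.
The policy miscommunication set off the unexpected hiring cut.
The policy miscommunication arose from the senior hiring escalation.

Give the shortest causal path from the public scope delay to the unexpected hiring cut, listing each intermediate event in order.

the public scope delay → the communication miscommunication
the communication miscommunication → the last-minute stakeholder dispute
the last-minute stakeholder dispute → the hiring change
the hiring change → the initial stakeholder slip
the initial stakeholder slip → the unexpected hiring cut
Length: 5 steps.

the public scope delay → the communication miscommunication → the last-minute stakeholder dispute → the hiring change → the initial stakeholder slip → the unexpected hiring cut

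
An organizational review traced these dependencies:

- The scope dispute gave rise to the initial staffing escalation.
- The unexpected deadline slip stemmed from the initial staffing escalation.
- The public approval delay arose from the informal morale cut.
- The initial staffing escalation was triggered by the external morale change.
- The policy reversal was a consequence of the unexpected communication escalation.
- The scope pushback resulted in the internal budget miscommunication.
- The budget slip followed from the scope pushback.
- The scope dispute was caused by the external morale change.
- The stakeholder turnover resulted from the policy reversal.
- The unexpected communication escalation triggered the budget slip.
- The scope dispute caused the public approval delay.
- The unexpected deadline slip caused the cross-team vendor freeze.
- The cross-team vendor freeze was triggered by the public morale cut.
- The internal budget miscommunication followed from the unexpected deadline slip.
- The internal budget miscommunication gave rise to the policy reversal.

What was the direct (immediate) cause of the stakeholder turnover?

Upstream contributors include the scope pushback, the external morale change, the scope dispute, the unexpected communication escalation, the initial staffing escalation, the unexpected deadline slip, the internal budget miscommunication, but only the policy reversal feeds directly into the stakeholder turnover.

the policy reversal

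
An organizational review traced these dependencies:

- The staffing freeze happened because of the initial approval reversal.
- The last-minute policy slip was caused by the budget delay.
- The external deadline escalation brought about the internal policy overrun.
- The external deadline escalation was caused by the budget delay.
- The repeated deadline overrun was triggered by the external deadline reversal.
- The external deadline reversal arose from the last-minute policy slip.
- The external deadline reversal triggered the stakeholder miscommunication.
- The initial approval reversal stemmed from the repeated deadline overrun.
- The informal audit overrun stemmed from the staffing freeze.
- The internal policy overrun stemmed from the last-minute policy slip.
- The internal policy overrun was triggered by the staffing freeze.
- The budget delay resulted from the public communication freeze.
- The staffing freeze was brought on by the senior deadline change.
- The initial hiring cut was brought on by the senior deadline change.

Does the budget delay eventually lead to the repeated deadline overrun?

There is a causal chain: the budget delay → the last-minute policy slip → the external deadline reversal → the repeated deadline overrun.

Yes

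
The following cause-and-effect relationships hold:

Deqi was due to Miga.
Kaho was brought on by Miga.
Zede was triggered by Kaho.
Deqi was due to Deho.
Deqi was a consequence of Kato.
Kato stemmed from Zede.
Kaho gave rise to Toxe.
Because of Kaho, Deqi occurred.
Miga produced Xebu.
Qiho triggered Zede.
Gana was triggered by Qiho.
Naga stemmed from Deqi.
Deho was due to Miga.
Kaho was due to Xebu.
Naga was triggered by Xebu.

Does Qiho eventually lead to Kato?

Yes

There is a causal chain: Qiho → Zede → Kato.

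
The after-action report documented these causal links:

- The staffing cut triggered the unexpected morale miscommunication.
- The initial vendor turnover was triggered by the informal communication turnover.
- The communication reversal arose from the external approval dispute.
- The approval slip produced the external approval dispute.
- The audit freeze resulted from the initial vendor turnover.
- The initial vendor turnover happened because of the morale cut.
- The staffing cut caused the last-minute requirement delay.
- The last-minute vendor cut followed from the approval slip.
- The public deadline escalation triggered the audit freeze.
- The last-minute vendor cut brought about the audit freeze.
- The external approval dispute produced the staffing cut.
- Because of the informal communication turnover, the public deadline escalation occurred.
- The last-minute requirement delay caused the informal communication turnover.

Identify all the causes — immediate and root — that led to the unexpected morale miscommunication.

the approval slip, the external approval dispute, the staffing cut

Immediate cause of the unexpected morale miscommunication: the staffing cut.
Further upstream: the approval slip, the external approval dispute.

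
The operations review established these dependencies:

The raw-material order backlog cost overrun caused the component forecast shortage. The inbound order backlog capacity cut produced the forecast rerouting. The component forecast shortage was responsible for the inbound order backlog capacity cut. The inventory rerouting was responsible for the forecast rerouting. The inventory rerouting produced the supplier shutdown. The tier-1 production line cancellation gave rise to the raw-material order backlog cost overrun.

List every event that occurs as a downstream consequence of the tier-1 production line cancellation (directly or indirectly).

Direct effects: the raw-material order backlog cost overrun.
2 steps out: the component forecast shortage.
3 steps out: the inbound order backlog capacity cut.
4 steps out: the forecast rerouting.
Not reachable from it: the inventory rerouting, the supplier shutdown.

the component forecast shortage, the forecast rerouting, the inbound order backlog capacity cut, the raw-material order backlog cost overrun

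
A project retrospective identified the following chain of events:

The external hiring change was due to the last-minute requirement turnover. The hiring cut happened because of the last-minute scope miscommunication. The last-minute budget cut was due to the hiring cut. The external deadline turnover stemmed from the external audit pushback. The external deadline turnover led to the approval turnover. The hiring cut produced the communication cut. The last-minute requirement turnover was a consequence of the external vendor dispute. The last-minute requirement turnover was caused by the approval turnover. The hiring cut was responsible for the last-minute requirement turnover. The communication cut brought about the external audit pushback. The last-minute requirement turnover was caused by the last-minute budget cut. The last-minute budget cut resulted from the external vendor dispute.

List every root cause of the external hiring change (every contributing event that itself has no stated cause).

Tracing upstream from the external hiring change: the external hiring change ← the last-minute requirement turnover ← the hiring cut ← the last-minute scope miscommunication.
A separate upstream branch: the external hiring change ← the last-minute requirement turnover ← the external vendor dispute.
Each of those chain origins has no stated cause.

the external vendor dispute, the last-minute scope miscommunication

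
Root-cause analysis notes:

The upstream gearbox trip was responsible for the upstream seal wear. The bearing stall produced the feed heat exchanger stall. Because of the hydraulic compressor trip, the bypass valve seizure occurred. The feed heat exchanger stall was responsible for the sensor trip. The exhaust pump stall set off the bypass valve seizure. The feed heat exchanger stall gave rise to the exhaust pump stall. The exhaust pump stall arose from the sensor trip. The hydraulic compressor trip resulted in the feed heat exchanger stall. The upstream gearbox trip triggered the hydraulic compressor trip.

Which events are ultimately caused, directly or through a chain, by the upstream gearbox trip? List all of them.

Direct effects: the upstream seal wear, the hydraulic compressor trip.
2 steps out: the feed heat exchanger stall, the bypass valve seizure.
3 steps out: the sensor trip, the exhaust pump stall.
Not reachable from it: the bearing stall.

the bypass valve seizure, the exhaust pump stall, the feed heat exchanger stall, the hydraulic compressor trip, the sensor trip, the upstream seal wear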